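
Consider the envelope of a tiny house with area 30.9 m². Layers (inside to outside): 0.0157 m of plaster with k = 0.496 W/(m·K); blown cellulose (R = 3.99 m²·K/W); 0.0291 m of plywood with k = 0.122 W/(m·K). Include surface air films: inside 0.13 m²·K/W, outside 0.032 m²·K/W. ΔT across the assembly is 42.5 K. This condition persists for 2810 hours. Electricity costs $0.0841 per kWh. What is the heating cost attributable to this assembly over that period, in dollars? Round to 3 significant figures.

70.2 dollars

0.0157/0.496 = 0.03165
0.0291/0.122 = 0.2385
R_total = 0.13 + 0.03165 + 3.99 + 0.2385 + 0.032 = 4.422 m²·K/W
Q = 30.9 × 42.5 / 4.422 = 297 W
E = 297 W × 2810 h / 1000 = 834.5 kWh
Cost = 834.5 × 0.0841 = $70.18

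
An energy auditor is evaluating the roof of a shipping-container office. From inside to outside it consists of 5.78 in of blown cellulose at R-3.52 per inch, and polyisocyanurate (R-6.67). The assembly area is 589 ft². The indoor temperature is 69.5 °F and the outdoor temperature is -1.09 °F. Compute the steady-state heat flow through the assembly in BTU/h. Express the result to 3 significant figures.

5.78 × 3.52 = 20.35
R_total = 20.35 + 6.67 = 27.02 ft²·°F·h/BTU
Q = A·ΔT/R = 589 × (69.5 − (-1.09)) / 27.02 = 1539 BTU/h

1540 BTU/h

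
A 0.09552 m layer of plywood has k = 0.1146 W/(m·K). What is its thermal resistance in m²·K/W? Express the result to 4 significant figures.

0.8335 m²·K/W

R = L/k = 0.09552/0.1146 = 0.83351 m²·K/W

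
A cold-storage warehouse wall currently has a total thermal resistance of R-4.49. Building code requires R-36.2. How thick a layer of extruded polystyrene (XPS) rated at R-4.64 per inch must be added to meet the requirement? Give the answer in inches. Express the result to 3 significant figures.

6.83 in

ΔR = 36.2 − 4.49 = 31.71 ft²·°F·h/BTU
L = ΔR / (R/in) = 31.71/4.64 = 6.834 in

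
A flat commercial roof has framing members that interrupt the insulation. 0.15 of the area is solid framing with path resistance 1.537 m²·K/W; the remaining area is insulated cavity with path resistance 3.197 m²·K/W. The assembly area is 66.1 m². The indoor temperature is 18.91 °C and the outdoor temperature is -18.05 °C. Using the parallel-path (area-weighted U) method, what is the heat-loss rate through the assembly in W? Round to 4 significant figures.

U_eff = 0.85/3.197 + 0.15/1.537 = 0.26587 + 0.097593 = 0.36347
R_eff = 1/U_eff = 2.7513 m²·K/W
Q = 66.1 × (18.91 − (-18.05)) / 2.7513 = 887.97 W

888.0 W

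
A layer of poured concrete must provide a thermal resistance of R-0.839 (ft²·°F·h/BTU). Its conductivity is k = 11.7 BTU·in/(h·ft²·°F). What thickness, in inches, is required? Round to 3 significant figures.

9.82 in

L = R × k = 0.839 × 11.7 = 9.816 in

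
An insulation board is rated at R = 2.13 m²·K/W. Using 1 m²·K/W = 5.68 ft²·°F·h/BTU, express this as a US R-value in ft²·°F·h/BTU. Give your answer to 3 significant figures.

12.1 ft²·°F·h/BTU

R_US = 2.13 × 5.68 = 12.1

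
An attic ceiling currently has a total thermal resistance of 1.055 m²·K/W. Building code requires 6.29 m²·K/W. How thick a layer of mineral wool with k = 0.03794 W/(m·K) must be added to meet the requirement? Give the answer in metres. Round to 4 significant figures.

0.1986 m

ΔR = 6.29 − 1.055 = 5.235 m²·K/W
L = ΔR × k = 5.235 × 0.03794 = 0.19862 m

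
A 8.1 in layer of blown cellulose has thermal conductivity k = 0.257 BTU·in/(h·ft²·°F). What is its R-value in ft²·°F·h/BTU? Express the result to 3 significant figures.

R = L/k = 8.1/0.257 = 31.52 ft²·°F·h/BTU

31.5 ft²·°F·h/BTU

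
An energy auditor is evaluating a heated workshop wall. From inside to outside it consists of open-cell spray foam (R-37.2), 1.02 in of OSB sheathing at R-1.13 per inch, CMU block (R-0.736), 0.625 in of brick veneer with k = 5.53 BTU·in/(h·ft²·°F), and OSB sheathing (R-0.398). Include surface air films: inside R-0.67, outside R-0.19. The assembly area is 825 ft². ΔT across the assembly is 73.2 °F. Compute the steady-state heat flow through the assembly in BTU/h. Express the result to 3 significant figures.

1.02 × 1.13 = 1.153
0.625/5.53 = 0.113
R_total = 0.67 + 37.2 + 1.153 + 0.736 + 0.113 + 0.398 + 0.19 = 40.46 ft²·°F·h/BTU
Q = A·ΔT/R = 825 × 73.2 / 40.46 = 1493 BTU/h

1490 BTU/h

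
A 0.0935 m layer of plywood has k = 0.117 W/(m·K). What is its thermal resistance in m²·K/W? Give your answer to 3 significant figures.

R = L/k = 0.0935/0.117 = 0.7991 m²·K/W

0.799 m²·K/W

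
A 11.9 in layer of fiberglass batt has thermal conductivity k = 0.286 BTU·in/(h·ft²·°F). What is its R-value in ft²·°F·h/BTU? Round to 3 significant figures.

R = L/k = 11.9/0.286 = 41.61 ft²·°F·h/BTU

41.6 ft²·°F·h/BTU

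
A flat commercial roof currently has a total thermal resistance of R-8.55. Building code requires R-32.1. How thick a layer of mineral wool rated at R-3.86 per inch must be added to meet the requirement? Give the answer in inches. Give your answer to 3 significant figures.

ΔR = 32.1 − 8.55 = 23.55 ft²·°F·h/BTU
L = ΔR / (R/in) = 23.55/3.86 = 6.101 in

6.10 in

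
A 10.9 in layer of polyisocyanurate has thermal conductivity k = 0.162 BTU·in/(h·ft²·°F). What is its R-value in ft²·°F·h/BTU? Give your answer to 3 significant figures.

67.3 ft²·°F·h/BTU

R = L/k = 10.9/0.162 = 67.28 ft²·°F·h/BTU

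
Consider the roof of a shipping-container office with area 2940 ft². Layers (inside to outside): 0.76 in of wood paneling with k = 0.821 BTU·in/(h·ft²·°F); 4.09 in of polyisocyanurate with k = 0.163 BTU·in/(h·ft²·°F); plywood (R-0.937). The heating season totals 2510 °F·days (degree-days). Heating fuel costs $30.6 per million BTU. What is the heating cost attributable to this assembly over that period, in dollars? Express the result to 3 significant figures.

0.76/0.821 = 0.9257
4.09/0.163 = 25.09
R_total = 0.9257 + 25.09 + 0.937 = 26.95 ft²·°F·h/BTU
E = A × HDD × 24 / R = 2940 × 2510 × 24 / 26.95 = 6570000 BTU
Cost = 6570000/10⁶ × 30.6 = $201.1

201 dollars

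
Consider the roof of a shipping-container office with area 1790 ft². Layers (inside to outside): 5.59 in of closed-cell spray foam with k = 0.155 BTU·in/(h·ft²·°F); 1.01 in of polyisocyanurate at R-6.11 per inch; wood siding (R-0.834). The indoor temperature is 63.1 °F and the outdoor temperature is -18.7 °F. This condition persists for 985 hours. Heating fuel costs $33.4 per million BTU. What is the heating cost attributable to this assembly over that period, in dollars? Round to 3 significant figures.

5.59/0.155 = 36.06
1.01 × 6.11 = 6.171
R_total = 36.06 + 6.171 + 0.834 = 43.07 ft²·°F·h/BTU
Q = 1790 × (63.1 − (-18.7)) / 43.07 = 3400 BTU/h
E = 3400 × 985 = 3349000 BTU
Cost = 3349000/10⁶ × 33.4 = $111.8

112 dollars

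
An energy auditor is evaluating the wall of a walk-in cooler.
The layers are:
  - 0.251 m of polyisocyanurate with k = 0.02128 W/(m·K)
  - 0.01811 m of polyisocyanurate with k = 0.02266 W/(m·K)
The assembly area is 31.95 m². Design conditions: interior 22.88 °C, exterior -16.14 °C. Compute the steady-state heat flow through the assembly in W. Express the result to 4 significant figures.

0.251/0.02128 = 11.795
0.01811/0.02266 = 0.79921
R_total = 11.795 + 0.79921 = 12.594 m²·K/W
Q = A·ΔT/R = 31.95 × (22.88 − (-16.14)) / 12.594 = 98.988 W

98.99 W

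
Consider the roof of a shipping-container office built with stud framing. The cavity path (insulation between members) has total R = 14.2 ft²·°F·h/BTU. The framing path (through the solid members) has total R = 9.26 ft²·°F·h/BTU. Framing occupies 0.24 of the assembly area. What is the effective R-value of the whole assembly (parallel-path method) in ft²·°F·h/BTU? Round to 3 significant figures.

12.6 ft²·°F·h/BTU

U_eff = 0.76/14.2 + 0.24/9.26 = 0.05352 + 0.02592 = 0.07944
R_eff = 1/U_eff = 12.59 ft²·°F·h/BTU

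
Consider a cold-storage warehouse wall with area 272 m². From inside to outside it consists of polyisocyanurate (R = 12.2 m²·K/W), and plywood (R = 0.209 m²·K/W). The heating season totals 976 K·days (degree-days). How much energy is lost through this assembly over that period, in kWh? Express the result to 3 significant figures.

513 kWh

R_total = 12.2 + 0.209 = 12.41 m²·K/W
E = A × HDD × 24 / R / 1000 = 272 × 976 × 24 / 12.41 / 1000 = 513.4 kWh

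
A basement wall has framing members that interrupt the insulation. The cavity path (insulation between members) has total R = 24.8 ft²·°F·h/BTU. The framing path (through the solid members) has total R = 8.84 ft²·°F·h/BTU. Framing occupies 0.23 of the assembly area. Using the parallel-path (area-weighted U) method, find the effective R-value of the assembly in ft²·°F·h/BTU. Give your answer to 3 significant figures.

U_eff = 0.77/24.8 + 0.23/8.84 = 0.03105 + 0.02602 = 0.05707
R_eff = 1/U_eff = 17.52 ft²·°F·h/BTU

17.5 ft²·°F·h/BTU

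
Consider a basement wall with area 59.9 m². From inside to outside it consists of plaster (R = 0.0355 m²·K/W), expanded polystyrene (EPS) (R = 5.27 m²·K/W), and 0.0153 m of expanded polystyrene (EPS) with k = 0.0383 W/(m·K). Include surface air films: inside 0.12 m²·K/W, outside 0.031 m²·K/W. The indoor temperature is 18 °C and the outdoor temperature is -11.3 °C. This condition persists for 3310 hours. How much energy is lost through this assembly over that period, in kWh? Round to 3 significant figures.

0.0153/0.0383 = 0.3995
R_total = 0.12 + 0.0355 + 5.27 + 0.3995 + 0.031 = 5.856 m²·K/W
Q = 59.9 × (18 − (-11.3)) / 5.856 = 299.7 W
E = 299.7 W × 3310 h / 1000 = 992 kWh

992 kWh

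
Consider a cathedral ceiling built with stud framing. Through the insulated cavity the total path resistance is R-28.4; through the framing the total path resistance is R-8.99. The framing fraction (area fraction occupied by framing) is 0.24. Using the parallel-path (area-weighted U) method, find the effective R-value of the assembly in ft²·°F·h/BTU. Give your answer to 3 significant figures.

U_eff = 0.76/28.4 + 0.24/8.99 = 0.02676 + 0.0267 = 0.05346
R_eff = 1/U_eff = 18.71 ft²·°F·h/BTU

18.7 ft²·°F·h/BTU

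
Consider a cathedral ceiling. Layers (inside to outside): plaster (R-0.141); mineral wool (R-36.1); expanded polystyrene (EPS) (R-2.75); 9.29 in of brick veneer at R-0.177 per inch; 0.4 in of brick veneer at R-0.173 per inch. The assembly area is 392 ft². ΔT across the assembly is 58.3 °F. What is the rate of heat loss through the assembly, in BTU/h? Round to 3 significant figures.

561 BTU/h

9.29 × 0.177 = 1.644
0.4 × 0.173 = 0.0692
R_total = 0.141 + 36.1 + 2.75 + 1.644 + 0.0692 = 40.7 ft²·°F·h/BTU
Q = A·ΔT/R = 392 × 58.3 / 40.7 = 561.5 BTU/h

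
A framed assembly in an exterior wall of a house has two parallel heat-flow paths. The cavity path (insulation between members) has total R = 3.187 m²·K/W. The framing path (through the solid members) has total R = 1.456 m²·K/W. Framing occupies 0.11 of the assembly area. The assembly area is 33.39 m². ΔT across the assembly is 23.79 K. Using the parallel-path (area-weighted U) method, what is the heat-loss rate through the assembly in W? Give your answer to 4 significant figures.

281.8 W

U_eff = 0.89/3.187 + 0.11/1.456 = 0.27926 + 0.075549 = 0.35481
R_eff = 1/U_eff = 2.8184 m²·K/W
Q = 33.39 × 23.79 / 2.8184 = 281.84 W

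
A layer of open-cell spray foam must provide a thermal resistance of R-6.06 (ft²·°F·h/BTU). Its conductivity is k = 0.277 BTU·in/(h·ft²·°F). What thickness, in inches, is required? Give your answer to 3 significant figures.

1.68 in

L = R × k = 6.06 × 0.277 = 1.679 in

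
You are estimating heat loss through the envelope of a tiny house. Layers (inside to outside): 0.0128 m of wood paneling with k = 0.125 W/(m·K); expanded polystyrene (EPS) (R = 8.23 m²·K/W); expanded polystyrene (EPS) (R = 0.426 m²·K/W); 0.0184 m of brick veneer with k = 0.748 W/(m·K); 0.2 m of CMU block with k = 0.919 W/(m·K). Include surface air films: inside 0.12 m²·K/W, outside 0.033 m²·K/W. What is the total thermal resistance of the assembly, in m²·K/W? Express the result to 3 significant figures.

9.15 m²·K/W

0.0128/0.125 = 0.1024
0.0184/0.748 = 0.0246
0.2/0.919 = 0.2176
R_total = 0.12 + 0.1024 + 8.23 + 0.426 + 0.0246 + 0.2176 + 0.033 = 9.154 m²·K/W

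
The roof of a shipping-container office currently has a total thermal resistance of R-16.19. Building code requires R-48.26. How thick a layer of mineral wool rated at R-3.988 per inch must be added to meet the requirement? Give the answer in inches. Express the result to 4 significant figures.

ΔR = 48.26 − 16.19 = 32.07 ft²·°F·h/BTU
L = ΔR / (R/in) = 32.07/3.988 = 8.0416 in

8.042 in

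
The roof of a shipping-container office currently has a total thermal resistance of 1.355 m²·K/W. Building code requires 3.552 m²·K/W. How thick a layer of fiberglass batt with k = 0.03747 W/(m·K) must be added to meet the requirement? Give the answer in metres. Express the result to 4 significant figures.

0.08232 m

ΔR = 3.552 − 1.355 = 2.197 m²·K/W
L = ΔR × k = 2.197 × 0.03747 = 0.082322 m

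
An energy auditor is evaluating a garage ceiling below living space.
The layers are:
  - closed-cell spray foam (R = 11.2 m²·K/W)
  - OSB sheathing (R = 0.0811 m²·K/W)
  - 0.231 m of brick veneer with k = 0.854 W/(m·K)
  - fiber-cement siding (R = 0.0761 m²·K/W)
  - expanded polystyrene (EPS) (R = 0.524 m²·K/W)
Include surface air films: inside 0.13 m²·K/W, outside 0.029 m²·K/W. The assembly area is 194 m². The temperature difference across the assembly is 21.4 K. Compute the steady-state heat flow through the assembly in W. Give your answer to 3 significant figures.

337 W

0.231/0.854 = 0.2705
R_total = 0.13 + 11.2 + 0.0811 + 0.2705 + 0.0761 + 0.524 + 0.029 = 12.31 m²·K/W
Q = A·ΔT/R = 194 × 21.4 / 12.31 = 337.2 W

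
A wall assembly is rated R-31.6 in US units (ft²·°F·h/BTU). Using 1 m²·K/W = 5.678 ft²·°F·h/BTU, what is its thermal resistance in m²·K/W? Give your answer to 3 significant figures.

R_SI = 31.6/5.678 = 5.565

5.57 m²·K/W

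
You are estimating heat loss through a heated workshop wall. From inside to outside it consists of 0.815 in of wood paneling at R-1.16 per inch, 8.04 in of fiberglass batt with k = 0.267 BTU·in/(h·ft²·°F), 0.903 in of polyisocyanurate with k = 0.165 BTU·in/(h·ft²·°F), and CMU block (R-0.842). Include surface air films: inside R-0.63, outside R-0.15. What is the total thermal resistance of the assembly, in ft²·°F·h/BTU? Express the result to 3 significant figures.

38.2 ft²·°F·h/BTU

0.815 × 1.16 = 0.9454
8.04/0.267 = 30.11
0.903/0.165 = 5.473
R_total = 0.63 + 0.9454 + 30.11 + 5.473 + 0.842 + 0.15 = 38.15 ft²·°F·h/BTU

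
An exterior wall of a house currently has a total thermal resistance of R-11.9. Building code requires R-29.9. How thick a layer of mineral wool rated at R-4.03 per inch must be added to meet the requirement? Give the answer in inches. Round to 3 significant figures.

4.47 in

ΔR = 29.9 − 11.9 = 18 ft²·°F·h/BTU
L = ΔR / (R/in) = 18/4.03 = 4.467 in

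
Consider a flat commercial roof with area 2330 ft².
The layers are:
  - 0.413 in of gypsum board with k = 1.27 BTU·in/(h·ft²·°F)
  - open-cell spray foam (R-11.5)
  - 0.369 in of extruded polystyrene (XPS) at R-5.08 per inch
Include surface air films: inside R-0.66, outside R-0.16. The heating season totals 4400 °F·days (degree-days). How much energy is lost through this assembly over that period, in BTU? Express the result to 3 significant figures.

16900000 BTU

0.413/1.27 = 0.3252
0.369 × 5.08 = 1.875
R_total = 0.66 + 0.3252 + 11.5 + 1.875 + 0.16 = 14.52 ft²·°F·h/BTU
E = A × HDD × 24 / R = 2330 × 4400 × 24 / 14.52 = 16950000 BTU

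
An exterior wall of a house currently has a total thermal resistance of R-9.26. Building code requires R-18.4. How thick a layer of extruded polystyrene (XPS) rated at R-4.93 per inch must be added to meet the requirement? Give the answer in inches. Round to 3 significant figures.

ΔR = 18.4 − 9.26 = 9.14 ft²·°F·h/BTU
L = ΔR / (R/in) = 9.14/4.93 = 1.854 in

1.85 in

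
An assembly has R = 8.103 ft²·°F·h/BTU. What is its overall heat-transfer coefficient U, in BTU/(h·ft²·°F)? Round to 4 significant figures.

U = 1/R = 1/8.103 = 0.12341

0.1234 BTU/(h·ft²·°F)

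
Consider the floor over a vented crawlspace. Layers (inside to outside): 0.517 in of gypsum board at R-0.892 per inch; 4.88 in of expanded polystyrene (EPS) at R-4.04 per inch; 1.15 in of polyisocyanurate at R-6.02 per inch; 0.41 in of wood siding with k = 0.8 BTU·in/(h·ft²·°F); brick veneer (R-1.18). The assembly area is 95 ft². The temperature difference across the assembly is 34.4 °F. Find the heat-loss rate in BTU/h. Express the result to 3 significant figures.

0.517 × 0.892 = 0.4612
4.88 × 4.04 = 19.72
1.15 × 6.02 = 6.923
0.41/0.8 = 0.5125
R_total = 0.4612 + 19.72 + 6.923 + 0.5125 + 1.18 = 28.79 ft²·°F·h/BTU
Q = A·ΔT/R = 95 × 34.4 / 28.79 = 113.5 BTU/h

114 BTU/h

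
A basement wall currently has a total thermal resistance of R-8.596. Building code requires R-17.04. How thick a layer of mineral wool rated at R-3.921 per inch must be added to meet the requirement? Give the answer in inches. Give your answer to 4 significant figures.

2.154 in

ΔR = 17.04 − 8.596 = 8.444 ft²·°F·h/BTU
L = ΔR / (R/in) = 8.444/3.921 = 2.1535 in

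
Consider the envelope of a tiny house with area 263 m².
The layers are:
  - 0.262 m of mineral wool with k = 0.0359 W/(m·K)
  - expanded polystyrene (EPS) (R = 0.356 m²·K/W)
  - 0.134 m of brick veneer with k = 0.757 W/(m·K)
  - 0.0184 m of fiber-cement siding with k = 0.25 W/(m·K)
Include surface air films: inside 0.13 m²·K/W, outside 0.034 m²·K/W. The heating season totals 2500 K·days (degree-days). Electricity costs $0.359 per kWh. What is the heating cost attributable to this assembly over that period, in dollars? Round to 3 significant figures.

0.262/0.0359 = 7.298
0.134/0.757 = 0.177
0.0184/0.25 = 0.0736
R_total = 0.13 + 7.298 + 0.356 + 0.177 + 0.0736 + 0.034 = 8.069 m²·K/W
E = A × HDD × 24 / R / 1000 = 263 × 2500 × 24 / 8.069 / 1000 = 1956 kWh
Cost = 1956 × 0.359 = $702.1

702 dollars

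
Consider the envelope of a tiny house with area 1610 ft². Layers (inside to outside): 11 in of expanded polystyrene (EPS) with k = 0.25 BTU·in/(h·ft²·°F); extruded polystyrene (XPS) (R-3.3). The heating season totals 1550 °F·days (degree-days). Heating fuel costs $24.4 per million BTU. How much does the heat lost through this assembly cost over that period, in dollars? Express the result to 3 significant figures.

30.9 dollars

11/0.25 = 44
R_total = 44 + 3.3 = 47.3 ft²·°F·h/BTU
E = A × HDD × 24 / R = 1610 × 1550 × 24 / 47.3 = 1266000 BTU
Cost = 1266000/10⁶ × 24.4 = $30.9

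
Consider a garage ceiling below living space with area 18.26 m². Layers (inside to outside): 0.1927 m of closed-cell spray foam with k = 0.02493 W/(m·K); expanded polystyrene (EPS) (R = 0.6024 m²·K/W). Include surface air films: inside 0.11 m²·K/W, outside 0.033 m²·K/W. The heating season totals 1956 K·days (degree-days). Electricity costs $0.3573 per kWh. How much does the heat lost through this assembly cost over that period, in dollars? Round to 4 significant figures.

36.14 dollars

0.1927/0.02493 = 7.7296
R_total = 0.11 + 7.7296 + 0.6024 + 0.033 = 8.475 m²·K/W
E = A × HDD × 24 / R / 1000 = 18.26 × 1956 × 24 / 8.475 / 1000 = 101.14 kWh
Cost = 101.14 × 0.3573 = $36.139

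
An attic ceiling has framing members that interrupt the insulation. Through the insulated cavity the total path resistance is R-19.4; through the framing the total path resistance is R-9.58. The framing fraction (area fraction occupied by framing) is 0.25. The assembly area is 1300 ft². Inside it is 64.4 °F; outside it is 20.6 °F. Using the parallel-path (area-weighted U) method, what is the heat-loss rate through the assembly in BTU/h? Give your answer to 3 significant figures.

3690 BTU/h

U_eff = 0.75/19.4 + 0.25/9.58 = 0.03866 + 0.0261 = 0.06476
R_eff = 1/U_eff = 15.44 ft²·°F·h/BTU
Q = 1300 × (64.4 − 20.6) / 15.44 = 3687 BTU/h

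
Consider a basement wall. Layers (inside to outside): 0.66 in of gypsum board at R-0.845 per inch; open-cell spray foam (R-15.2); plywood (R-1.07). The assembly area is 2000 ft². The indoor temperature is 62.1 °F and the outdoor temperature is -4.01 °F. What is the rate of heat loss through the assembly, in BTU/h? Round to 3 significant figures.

0.66 × 0.845 = 0.5577
R_total = 0.5577 + 15.2 + 1.07 = 16.83 ft²·°F·h/BTU
Q = A·ΔT/R = 2000 × (62.1 − (-4.01)) / 16.83 = 7857 BTU/h

7860 BTU/h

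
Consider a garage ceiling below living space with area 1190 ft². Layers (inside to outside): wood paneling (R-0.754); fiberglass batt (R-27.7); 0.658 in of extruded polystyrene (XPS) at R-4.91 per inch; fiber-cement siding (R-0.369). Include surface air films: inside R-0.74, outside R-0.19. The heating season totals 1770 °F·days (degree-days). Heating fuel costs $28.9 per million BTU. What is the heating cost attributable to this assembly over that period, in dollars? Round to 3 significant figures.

44.3 dollars

0.658 × 4.91 = 3.231
R_total = 0.74 + 0.754 + 27.7 + 3.231 + 0.369 + 0.19 = 32.98 ft²·°F·h/BTU
E = A × HDD × 24 / R = 1190 × 1770 × 24 / 32.98 = 1533000 BTU
Cost = 1533000/10⁶ × 28.9 = $44.29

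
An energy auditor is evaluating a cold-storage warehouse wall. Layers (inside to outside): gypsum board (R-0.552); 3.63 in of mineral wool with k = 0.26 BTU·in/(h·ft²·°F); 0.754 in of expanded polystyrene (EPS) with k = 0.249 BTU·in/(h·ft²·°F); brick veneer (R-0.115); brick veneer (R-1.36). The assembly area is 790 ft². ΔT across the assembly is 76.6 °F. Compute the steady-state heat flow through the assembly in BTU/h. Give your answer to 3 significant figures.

3.63/0.26 = 13.96
0.754/0.249 = 3.028
R_total = 0.552 + 13.96 + 3.028 + 0.115 + 1.36 = 19.02 ft²·°F·h/BTU
Q = A·ΔT/R = 790 × 76.6 / 19.02 = 3182 BTU/h

3180 BTU/h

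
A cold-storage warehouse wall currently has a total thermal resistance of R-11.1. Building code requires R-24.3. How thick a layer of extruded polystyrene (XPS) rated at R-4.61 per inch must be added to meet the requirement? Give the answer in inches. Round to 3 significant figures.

2.86 in

ΔR = 24.3 − 11.1 = 13.2 ft²·°F·h/BTU
L = ΔR / (R/in) = 13.2/4.61 = 2.863 in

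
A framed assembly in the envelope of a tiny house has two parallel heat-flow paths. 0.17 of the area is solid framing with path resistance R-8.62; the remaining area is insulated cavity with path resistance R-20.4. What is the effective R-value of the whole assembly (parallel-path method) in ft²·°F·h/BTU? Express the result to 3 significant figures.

16.6 ft²·°F·h/BTU

U_eff = 0.83/20.4 + 0.17/8.62 = 0.04069 + 0.01972 = 0.06041
R_eff = 1/U_eff = 16.55 ft²·°F·h/BTU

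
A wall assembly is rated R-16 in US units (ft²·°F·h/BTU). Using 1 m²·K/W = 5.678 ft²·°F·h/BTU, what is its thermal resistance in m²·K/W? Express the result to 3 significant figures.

R_SI = 16/5.678 = 2.818

2.82 m²·K/W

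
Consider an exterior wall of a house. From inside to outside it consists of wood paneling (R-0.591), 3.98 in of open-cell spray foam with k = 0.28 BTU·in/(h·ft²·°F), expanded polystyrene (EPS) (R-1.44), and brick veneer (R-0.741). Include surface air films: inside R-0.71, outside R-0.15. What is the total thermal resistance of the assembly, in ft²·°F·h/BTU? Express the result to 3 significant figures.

3.98/0.28 = 14.21
R_total = 0.71 + 0.591 + 14.21 + 1.44 + 0.741 + 0.15 = 17.85 ft²·°F·h/BTU

17.8 ft²·°F·h/BTU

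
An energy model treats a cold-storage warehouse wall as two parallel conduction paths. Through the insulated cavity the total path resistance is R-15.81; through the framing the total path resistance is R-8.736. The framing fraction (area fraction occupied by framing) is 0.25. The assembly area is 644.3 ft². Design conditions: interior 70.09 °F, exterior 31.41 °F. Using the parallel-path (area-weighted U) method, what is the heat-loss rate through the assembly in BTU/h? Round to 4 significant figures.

1895 BTU/h

U_eff = 0.75/15.81 + 0.25/8.736 = 0.047438 + 0.028617 = 0.076056
R_eff = 1/U_eff = 13.148 ft²·°F·h/BTU
Q = 644.3 × (70.09 − 31.41) / 13.148 = 1895.4 BTU/h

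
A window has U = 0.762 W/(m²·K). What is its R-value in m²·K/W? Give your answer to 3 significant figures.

R = 1/U = 1/0.762 = 1.312

1.31 m²·K/W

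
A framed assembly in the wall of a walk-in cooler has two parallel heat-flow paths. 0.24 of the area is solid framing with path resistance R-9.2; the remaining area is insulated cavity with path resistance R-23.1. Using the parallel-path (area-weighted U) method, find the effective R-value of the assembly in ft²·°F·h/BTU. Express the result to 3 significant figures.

17.0 ft²·°F·h/BTU

U_eff = 0.76/23.1 + 0.24/9.2 = 0.0329 + 0.02609 = 0.05899
R_eff = 1/U_eff = 16.95 ft²·°F·h/BTU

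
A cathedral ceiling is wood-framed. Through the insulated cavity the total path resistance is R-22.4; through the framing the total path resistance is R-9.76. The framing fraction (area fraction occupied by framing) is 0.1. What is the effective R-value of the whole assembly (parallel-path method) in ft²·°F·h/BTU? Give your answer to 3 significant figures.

19.8 ft²·°F·h/BTU

U_eff = 0.9/22.4 + 0.1/9.76 = 0.04018 + 0.01025 = 0.05042
R_eff = 1/U_eff = 19.83 ft²·°F·h/BTU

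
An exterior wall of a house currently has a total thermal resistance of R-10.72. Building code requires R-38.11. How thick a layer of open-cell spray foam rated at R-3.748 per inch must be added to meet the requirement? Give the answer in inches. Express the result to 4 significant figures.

7.308 in

ΔR = 38.11 − 10.72 = 27.39 ft²·°F·h/BTU
L = ΔR / (R/in) = 27.39/3.748 = 7.3079 in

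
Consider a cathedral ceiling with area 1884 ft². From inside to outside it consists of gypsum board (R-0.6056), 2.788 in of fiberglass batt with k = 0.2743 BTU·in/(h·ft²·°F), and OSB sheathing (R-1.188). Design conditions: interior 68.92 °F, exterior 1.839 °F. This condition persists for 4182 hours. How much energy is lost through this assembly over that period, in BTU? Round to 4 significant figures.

44200000 BTU

2.788/0.2743 = 10.164
R_total = 0.6056 + 10.164 + 1.188 = 11.958 ft²·°F·h/BTU
Q = 1884 × (68.92 − 1.839) / 11.958 = 10569 BTU/h
E = 10569 × 4182 = 44200000 BTU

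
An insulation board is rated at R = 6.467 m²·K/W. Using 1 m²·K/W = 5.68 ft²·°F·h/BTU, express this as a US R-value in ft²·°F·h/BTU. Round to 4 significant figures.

36.73 ft²·°F·h/BTU

R_US = 6.467 × 5.68 = 36.733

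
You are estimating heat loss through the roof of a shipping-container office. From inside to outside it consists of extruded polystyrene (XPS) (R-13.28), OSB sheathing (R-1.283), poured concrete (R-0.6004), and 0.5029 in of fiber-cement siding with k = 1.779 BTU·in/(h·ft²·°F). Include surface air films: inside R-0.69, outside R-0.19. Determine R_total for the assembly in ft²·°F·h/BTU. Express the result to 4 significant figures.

0.5029/1.779 = 0.28269
R_total = 0.69 + 13.28 + 1.283 + 0.6004 + 0.28269 + 0.19 = 16.326 ft²·°F·h/BTU

16.33 ft²·°F·h/BTU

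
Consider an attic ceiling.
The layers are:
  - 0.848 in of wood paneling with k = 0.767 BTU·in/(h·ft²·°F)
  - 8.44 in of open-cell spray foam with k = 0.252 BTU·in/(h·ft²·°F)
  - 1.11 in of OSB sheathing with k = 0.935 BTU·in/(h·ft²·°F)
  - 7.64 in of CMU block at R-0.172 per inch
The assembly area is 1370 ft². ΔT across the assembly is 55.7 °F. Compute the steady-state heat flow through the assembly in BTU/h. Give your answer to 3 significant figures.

0.848/0.767 = 1.106
8.44/0.252 = 33.49
1.11/0.935 = 1.187
7.64 × 0.172 = 1.314
R_total = 1.106 + 33.49 + 1.187 + 1.314 = 37.1 ft²·°F·h/BTU
Q = A·ΔT/R = 1370 × 55.7 / 37.1 = 2057 BTU/h

2060 BTU/h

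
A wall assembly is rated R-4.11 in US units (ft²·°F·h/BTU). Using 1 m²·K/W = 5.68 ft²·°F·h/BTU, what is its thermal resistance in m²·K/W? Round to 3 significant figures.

0.724 m²·K/W

R_SI = 4.11/5.68 = 0.7236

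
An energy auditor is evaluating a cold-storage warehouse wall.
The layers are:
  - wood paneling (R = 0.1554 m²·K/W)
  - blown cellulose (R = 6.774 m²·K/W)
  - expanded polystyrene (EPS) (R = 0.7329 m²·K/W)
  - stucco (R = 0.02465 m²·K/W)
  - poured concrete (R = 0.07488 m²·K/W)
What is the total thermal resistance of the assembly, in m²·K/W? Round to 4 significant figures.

R_total = 0.1554 + 6.774 + 0.7329 + 0.02465 + 0.07488 = 7.7618 m²·K/W

7.762 m²·K/W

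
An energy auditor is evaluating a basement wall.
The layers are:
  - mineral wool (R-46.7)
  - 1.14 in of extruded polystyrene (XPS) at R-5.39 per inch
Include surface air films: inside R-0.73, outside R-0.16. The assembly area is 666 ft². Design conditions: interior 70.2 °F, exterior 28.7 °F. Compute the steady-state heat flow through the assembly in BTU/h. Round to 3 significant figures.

1.14 × 5.39 = 6.145
R_total = 0.73 + 46.7 + 6.145 + 0.16 = 53.73 ft²·°F·h/BTU
Q = A·ΔT/R = 666 × (70.2 − 28.7) / 53.73 = 514.4 BTU/h

514 BTU/h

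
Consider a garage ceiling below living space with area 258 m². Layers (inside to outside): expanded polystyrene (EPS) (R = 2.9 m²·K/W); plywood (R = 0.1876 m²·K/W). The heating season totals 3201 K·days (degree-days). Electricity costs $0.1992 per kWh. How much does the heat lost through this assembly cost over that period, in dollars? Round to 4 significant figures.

R_total = 2.9 + 0.1876 = 3.0876 m²·K/W
E = A × HDD × 24 / R / 1000 = 258 × 3201 × 24 / 3.0876 / 1000 = 6419.4 kWh
Cost = 6419.4 × 0.1992 = $1278.7

1279 dollars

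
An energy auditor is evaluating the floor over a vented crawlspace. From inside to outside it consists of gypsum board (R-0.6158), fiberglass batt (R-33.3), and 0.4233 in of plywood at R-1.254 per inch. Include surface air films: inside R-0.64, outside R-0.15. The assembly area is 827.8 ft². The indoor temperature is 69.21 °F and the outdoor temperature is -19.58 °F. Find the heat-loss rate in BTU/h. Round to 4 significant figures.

2086 BTU/h

0.4233 × 1.254 = 0.53082
R_total = 0.64 + 0.6158 + 33.3 + 0.53082 + 0.15 = 35.237 ft²·°F·h/BTU
Q = A·ΔT/R = 827.8 × (69.21 − (-19.58)) / 35.237 = 2085.9 BTU/h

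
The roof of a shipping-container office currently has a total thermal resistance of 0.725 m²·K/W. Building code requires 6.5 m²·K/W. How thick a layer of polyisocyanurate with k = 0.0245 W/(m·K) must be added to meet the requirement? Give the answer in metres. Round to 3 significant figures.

ΔR = 6.5 − 0.725 = 5.775 m²·K/W
L = ΔR × k = 5.775 × 0.0245 = 0.1415 m

0.141 m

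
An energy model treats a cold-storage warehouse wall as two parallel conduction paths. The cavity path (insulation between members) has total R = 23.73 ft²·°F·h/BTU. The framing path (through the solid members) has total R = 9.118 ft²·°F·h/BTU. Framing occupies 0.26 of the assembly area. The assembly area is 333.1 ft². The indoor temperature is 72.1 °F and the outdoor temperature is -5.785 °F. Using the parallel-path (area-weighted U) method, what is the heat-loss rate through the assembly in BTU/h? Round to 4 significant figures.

1549 BTU/h

U_eff = 0.74/23.73 + 0.26/9.118 = 0.031184 + 0.028515 = 0.059699
R_eff = 1/U_eff = 16.751 ft²·°F·h/BTU
Q = 333.1 × (72.1 − (-5.785)) / 16.751 = 1548.8 BTU/h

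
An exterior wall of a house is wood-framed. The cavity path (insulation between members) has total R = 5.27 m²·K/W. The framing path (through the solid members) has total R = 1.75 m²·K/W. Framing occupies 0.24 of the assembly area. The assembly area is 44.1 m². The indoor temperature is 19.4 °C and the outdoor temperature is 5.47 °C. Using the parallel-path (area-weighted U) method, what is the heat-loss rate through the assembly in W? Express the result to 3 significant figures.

U_eff = 0.76/5.27 + 0.24/1.75 = 0.1442 + 0.1371 = 0.2814
R_eff = 1/U_eff = 3.554 m²·K/W
Q = 44.1 × (19.4 − 5.47) / 3.554 = 172.8 W

173 W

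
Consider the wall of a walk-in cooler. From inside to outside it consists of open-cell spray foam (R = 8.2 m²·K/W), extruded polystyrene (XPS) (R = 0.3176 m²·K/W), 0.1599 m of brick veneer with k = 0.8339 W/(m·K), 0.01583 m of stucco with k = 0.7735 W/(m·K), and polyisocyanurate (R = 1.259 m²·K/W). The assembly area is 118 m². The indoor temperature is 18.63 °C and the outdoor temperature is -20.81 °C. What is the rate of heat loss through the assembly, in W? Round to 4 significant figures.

465.9 W

0.1599/0.8339 = 0.19175
0.01583/0.7735 = 0.020465
R_total = 8.2 + 0.3176 + 0.19175 + 0.020465 + 1.259 = 9.9888 m²·K/W
Q = A·ΔT/R = 118 × (18.63 − (-20.81)) / 9.9888 = 465.91 W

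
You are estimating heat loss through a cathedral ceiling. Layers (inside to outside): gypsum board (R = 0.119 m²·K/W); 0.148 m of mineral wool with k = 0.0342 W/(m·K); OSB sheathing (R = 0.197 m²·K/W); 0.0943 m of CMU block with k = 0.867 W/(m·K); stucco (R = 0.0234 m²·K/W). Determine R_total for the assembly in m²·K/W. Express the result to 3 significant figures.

0.148/0.0342 = 4.327
0.0943/0.867 = 0.1088
R_total = 0.119 + 4.327 + 0.197 + 0.1088 + 0.0234 = 4.776 m²·K/W

4.78 m²·K/W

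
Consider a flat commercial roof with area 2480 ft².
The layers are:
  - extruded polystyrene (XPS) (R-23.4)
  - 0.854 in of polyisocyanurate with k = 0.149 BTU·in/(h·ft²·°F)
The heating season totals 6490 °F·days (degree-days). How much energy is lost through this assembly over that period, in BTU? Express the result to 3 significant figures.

13300000 BTU

0.854/0.149 = 5.732
R_total = 23.4 + 5.732 = 29.13 ft²·°F·h/BTU
E = A × HDD × 24 / R = 2480 × 6490 × 24 / 29.13 = 13260000 BTU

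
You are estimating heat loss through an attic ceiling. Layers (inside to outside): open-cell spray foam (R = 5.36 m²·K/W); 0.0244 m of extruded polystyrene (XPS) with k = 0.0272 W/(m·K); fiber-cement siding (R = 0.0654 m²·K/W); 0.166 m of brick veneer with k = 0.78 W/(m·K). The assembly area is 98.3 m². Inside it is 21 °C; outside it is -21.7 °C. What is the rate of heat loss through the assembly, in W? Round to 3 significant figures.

0.0244/0.0272 = 0.8971
0.166/0.78 = 0.2128
R_total = 5.36 + 0.8971 + 0.0654 + 0.2128 = 6.535 m²·K/W
Q = A·ΔT/R = 98.3 × (21 − (-21.7)) / 6.535 = 642.3 W

642 W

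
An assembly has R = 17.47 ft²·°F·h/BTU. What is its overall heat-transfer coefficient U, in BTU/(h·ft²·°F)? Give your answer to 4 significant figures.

0.05724 BTU/(h·ft²·°F)

U = 1/R = 1/17.47 = 0.057241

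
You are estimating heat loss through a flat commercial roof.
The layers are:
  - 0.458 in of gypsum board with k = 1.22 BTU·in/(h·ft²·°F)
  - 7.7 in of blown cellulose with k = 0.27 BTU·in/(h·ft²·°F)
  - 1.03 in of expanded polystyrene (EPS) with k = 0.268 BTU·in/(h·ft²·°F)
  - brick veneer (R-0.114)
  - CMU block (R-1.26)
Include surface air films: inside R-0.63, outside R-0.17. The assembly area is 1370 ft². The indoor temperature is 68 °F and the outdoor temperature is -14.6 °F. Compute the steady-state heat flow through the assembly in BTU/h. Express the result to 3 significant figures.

0.458/1.22 = 0.3754
7.7/0.27 = 28.52
1.03/0.268 = 3.843
R_total = 0.63 + 0.3754 + 28.52 + 3.843 + 0.114 + 1.26 + 0.17 = 34.91 ft²·°F·h/BTU
Q = A·ΔT/R = 1370 × (68 − (-14.6)) / 34.91 = 3241 BTU/h

3240 BTU/h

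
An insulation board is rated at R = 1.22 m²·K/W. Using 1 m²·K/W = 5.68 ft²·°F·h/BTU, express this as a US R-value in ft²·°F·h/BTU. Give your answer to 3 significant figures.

6.93 ft²·°F·h/BTU

R_US = 1.22 × 5.68 = 6.93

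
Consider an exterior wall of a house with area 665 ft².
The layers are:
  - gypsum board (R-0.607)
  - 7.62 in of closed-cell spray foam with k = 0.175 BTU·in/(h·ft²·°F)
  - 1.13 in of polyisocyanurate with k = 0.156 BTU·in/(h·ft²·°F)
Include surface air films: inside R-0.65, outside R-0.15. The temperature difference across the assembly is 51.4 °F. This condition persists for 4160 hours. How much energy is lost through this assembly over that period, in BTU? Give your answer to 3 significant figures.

2720000 BTU

7.62/0.175 = 43.54
1.13/0.156 = 7.244
R_total = 0.65 + 0.607 + 43.54 + 7.244 + 0.15 = 52.19 ft²·°F·h/BTU
Q = 665 × 51.4 / 52.19 = 654.9 BTU/h
E = 654.9 × 4160 = 2724000 BTU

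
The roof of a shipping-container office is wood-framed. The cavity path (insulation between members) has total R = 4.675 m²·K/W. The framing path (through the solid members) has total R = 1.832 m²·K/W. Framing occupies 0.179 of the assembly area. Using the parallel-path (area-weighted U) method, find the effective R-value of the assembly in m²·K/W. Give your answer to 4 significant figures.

3.659 m²·K/W

U_eff = 0.821/4.675 + 0.179/1.832 = 0.17561 + 0.097707 = 0.27332
R_eff = 1/U_eff = 3.6587 m²·K/W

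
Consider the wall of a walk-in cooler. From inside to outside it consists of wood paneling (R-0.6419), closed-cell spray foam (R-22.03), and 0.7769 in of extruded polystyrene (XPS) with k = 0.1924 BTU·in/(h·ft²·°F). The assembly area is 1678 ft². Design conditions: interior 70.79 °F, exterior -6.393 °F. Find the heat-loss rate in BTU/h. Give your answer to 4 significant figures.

0.7769/0.1924 = 4.0379
R_total = 0.6419 + 22.03 + 4.0379 = 26.71 ft²·°F·h/BTU
Q = A·ΔT/R = 1678 × (70.79 − (-6.393)) / 26.71 = 4848.9 BTU/h

4849 BTU/h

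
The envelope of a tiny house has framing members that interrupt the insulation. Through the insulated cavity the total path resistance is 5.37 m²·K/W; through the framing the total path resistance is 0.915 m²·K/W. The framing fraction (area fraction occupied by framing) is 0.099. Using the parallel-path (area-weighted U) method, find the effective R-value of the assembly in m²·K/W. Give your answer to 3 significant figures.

U_eff = 0.901/5.37 + 0.099/0.915 = 0.1678 + 0.1082 = 0.276
R_eff = 1/U_eff = 3.623 m²·K/W

3.62 m²·K/W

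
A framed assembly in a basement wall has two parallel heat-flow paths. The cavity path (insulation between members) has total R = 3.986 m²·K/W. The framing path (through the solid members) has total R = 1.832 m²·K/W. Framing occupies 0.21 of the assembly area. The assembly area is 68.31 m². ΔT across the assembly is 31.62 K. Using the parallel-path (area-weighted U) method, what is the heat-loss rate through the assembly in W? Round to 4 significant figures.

U_eff = 0.79/3.986 + 0.21/1.832 = 0.19819 + 0.11463 = 0.31282
R_eff = 1/U_eff = 3.1967 m²·K/W
Q = 68.31 × 31.62 / 3.1967 = 675.68 W

675.7 W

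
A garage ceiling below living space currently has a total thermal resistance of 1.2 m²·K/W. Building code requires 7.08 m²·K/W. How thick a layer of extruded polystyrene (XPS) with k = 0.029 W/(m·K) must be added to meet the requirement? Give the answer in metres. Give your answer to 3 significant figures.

0.171 m

ΔR = 7.08 − 1.2 = 5.88 m²·K/W
L = ΔR × k = 5.88 × 0.029 = 0.1705 m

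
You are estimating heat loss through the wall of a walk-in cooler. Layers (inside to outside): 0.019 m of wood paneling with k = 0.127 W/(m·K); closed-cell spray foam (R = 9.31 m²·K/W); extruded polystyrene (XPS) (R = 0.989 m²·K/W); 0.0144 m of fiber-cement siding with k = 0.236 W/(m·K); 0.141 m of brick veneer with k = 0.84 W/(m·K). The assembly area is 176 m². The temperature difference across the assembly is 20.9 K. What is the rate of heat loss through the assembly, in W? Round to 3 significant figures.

0.019/0.127 = 0.1496
0.0144/0.236 = 0.06102
0.141/0.84 = 0.1679
R_total = 0.1496 + 9.31 + 0.989 + 0.06102 + 0.1679 = 10.68 m²·K/W
Q = A·ΔT/R = 176 × 20.9 / 10.68 = 344.5 W

345 W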